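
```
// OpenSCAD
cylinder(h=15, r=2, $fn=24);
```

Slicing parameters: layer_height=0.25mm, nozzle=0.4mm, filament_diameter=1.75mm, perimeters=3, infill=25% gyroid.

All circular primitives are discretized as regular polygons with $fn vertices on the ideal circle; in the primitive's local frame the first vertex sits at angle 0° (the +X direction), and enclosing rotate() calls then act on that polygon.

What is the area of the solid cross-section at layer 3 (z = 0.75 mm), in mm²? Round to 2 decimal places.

At z = 0.75 mm: the r=2 cylinder gives a regular 24-gon of circumradius 2 (constant along its height) (area = (24/2)·2.000²·sin(360°/24) = 12.42 mm²). Overall, the cross-section is a single solid region. Net area = 12.42 mm².

12.42 mm²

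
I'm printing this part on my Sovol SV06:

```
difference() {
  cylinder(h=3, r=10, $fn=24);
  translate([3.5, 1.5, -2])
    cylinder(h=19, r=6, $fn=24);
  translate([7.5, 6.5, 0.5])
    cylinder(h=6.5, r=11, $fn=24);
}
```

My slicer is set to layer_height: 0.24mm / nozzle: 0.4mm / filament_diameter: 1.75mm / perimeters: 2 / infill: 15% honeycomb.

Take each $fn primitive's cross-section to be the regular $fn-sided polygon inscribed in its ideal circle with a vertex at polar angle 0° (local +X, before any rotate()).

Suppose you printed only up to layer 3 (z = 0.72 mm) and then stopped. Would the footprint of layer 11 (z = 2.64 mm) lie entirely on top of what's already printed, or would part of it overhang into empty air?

entirely on top

Compare the two slices. At z = 0.72: the r=10 cylinder gives a regular 24-gon of circumradius 10 (constant along its height) (area = (24/2)·10.000²·sin(360°/24) = 310.58 mm²); the r=6 cylinder at (3.5, 1.5) gives a regular 24-gon of circumradius 6 (constant along its height) (area = (24/2)·6.000²·sin(360°/24) = 111.81 mm²); the r=11 cylinder at (7.5, 6.5) contributes a regular 24-gon of circumradius 11 (area = (24/2)·11.000²·sin(360°/24) = 375.81 mm²); Taking the first minus the rest: starting from the r=10 cylinder (310.58 mm²), the r=6 cylinder at (3.5, 1.5) lies wholly inside it (removes its full 111.81 mm² and its 37.59 mm outline becomes a hole wall); the r=11 cylinder at (7.5, 6.5) partially overlaps it — only the 41.32 mm² overlap (of its 375.81 mm²) is removed, clipping the outline — area = 157.45 mm². At z = 2.64: the r=10 cylinder contributes a regular 24-gon of circumradius 10 (area = (24/2)·10.000²·sin(360°/24) = 310.58 mm²); the r=6 cylinder at (3.5, 1.5) contributes a regular 24-gon of circumradius 6 (area = (24/2)·6.000²·sin(360°/24) = 111.81 mm²); the r=11 cylinder at (7.5, 6.5) gives a regular 24-gon of circumradius 11 (constant along its height) (area = (24/2)·11.000²·sin(360°/24) = 375.81 mm²); After the difference (first − rest): starting from the r=10 cylinder (310.58 mm²), the r=6 cylinder at (3.5, 1.5) lies wholly inside it (removes its full 111.81 mm² and its 37.59 mm outline becomes a hole wall); the r=11 cylinder at (7.5, 6.5) partially overlaps it — only the 41.32 mm² overlap (of its 375.81 mm²) is removed, clipping the outline — area = 157.45 mm². Checking containment: the cross-section at z = 2.64 is a subset of the cross-section at z = 0.72.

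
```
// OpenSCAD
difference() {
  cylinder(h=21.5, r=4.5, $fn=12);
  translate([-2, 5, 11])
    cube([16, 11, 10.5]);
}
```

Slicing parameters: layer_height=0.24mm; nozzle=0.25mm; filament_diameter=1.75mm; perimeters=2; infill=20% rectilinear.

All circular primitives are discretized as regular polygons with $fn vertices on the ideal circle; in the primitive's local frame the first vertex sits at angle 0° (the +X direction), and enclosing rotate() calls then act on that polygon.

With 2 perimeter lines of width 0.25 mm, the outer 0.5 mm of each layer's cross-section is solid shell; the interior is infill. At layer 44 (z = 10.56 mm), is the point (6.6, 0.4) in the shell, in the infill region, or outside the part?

At z = 10.56 mm: the r=4.5 cylinder contributes a regular 12-gon of circumradius 4.5; the cube at (-2, 5) does not reach this height (z outside [11, 21.5]); After the difference (first − rest): none of the subtracted shapes is present at this height, so the r=4.5 cylinder is unchanged — 1 connected region. Overall, the cross-section is a single solid region. The nearest boundary edge runs (4.50, 0.00)→(3.90, 2.25); distance from the point to it = 2.14 mm. The point is not inside any of the regions above, so it lies outside the cross-section (2.14 mm from the nearest boundary).

outside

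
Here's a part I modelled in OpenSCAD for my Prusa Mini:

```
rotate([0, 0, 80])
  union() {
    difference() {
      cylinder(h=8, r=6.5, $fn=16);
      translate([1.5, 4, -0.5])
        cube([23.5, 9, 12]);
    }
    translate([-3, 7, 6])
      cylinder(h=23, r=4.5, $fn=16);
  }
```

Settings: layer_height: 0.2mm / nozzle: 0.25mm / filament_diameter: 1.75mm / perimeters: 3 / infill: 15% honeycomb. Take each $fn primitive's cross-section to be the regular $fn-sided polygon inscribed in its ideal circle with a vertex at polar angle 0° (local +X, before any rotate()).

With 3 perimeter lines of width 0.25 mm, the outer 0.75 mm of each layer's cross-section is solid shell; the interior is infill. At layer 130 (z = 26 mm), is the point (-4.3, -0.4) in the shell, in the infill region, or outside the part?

infill

At z = 26 mm: the cylinder is not intersected at this z (z outside [0, 8]); the cube at (1.5, 4) does not reach this height (z outside [-0.5, 11.5]); After the difference (first − rest): the first operand is absent here, so nothing remains; the cylinder at (-3, 7): section is a regular 16-gon, circumradius r=4.5; Merging all regions: only the r=4.5 cylinder at (-3, 7) is present, so the union is just that shape — 1 connected region; (whole slice rotated 80° about Z — lengths, areas and connectivity unchanged). Overall, the cross-section is a single solid region. Undo the 80° rotation: the query point maps to (-1.141, 4.165) in the un-rotated model frame. The nearest boundary edge runs (-1.28, 2.84)→(0.18, 3.82); distance from the point to it = 1.02 mm. The point is inside the cross-section and 1.02 mm from the nearest boundary — more than the 0.75 mm shell width (3 × 0.25), so it's in the infill interior.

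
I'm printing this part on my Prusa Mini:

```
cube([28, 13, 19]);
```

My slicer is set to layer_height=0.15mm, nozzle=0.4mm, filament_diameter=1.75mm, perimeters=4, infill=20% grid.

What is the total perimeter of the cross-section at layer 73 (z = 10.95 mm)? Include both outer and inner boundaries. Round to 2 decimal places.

At z = 10.95 mm: the cube (footprint 28×13) is included at this height (perimeter 82.00 mm). Overall, the cross-section is a single solid region. Total boundary length (outer) = 82.00 mm.

82.00 mm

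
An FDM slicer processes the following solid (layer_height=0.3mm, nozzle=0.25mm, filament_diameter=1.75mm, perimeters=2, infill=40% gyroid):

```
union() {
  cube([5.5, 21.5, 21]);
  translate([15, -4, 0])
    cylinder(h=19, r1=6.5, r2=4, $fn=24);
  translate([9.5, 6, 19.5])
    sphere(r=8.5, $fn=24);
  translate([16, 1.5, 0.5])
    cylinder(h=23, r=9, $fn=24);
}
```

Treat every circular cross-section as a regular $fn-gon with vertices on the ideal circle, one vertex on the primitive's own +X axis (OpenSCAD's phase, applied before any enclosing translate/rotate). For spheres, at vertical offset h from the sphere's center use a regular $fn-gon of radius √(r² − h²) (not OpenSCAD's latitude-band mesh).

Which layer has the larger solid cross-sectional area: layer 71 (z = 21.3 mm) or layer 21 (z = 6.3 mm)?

layer 21 (z = 6.3 mm)

Layer 71 (z = 21.3): the cube does not reach this height (z outside [0, 21]); the cone at (15, -4) is not intersected at this z (z outside [0, 19]); the r=8.5 sphere at (9.5, 6) contributes a regular 24-gon of circumradius √(8.5²−1.8²) = 8.307 (area = (24/2)·8.307²·sin(360°/24) = 214.33 mm²); the r=9 cylinder at (16, 1.5) contributes a regular 24-gon of circumradius 9 (area = (24/2)·9.000²·sin(360°/24) = 251.57 mm²); Combining (union): the regions partially overlap — summed areas 465.91 mm² minus the doubly-counted overlap 101.29 mm² gives 364.61 mm² — area = 364.61 mm². So its area = 364.61 mm². Layer 21 (z = 6.3): the cube (footprint 5.5×21.5) is included at this height (area 118.25 mm²); the cone at (15, -4) (r1=6.5→r2=4) has section circumradius 5.671 here — a regular 24-gon (area = (24/2)·5.671²·sin(360°/24) = 99.89 mm²); the sphere at (9.5, 6) is absent (|z−center|=13.200 > r=8.5); the r=9 cylinder at (16, 1.5) gives a regular 24-gon of circumradius 9 (constant along its height) (area = (24/2)·9.000²·sin(360°/24) = 251.57 mm²); Taking the union: the regions partially overlap — summed areas 469.71 mm² minus the doubly-counted overlap 80.49 mm² gives 389.22 mm² — area = 389.22 mm². So its area = 389.22 mm². Layer 21 is larger (389.22 vs 364.61 mm²).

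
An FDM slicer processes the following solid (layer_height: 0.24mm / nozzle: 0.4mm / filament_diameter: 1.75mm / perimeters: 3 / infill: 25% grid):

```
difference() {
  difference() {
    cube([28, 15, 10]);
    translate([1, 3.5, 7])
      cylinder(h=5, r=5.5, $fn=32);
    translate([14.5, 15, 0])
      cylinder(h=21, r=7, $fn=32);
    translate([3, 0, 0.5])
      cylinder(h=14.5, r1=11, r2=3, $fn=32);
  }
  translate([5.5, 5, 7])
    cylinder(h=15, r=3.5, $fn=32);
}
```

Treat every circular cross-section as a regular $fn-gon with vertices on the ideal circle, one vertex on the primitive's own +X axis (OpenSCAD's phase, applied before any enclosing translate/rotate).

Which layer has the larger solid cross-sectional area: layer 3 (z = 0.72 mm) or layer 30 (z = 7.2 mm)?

layer 30 (z = 7.2 mm)

Layer 3 (z = 0.72): the 28×15 cube contributes its full rectangle (area 420.00 mm²); the cylinder at (1, 3.5) is not intersected at this z (z outside [7, 12]); the r=7 cylinder at (14.5, 15) gives a regular 32-gon of circumradius 7 (constant along its height) (area = (32/2)·7.000²·sin(360°/32) = 152.95 mm²); the cone at (3, 0) contributes a regular 32-gon of circumradius 10.879 (interpolated between r1=11 and r2=3 at t=0.015) (area = (32/2)·10.879²·sin(360°/32) = 369.41 mm²); Taking the first minus the rest: starting from the 28×15 cube (420.00 mm²), the r=7 cylinder at (14.5, 15) partially overlaps it — only the 76.48 mm² overlap (of its 152.95 mm²) is removed, clipping the outline; the cone at (3, 0) partially overlaps it — only the 124.47 mm² overlap (of its 369.41 mm²) is removed, clipping the outline — area = 219.06 mm²; the cylinder at (5.5, 5) does not reach this height (z outside [7, 22]); Taking the first minus the rest: none of the subtracted shapes is present at this height, so the result so far is unchanged — area = 219.06 mm². So its area = 219.06 mm². Layer 30 (z = 7.2): the cube (footprint 28×15) is included at this height (area 420.00 mm²); the r=5.5 cylinder at (1, 3.5) gives a regular 32-gon of circumradius 5.5 (constant along its height) (area = (32/2)·5.500²·sin(360°/32) = 94.42 mm²); the r=7 cylinder at (14.5, 15) gives a regular 32-gon of circumradius 7 (constant along its height) (area = (32/2)·7.000²·sin(360°/32) = 152.95 mm²); the cone at (3, 0) (r1=11→r2=3) has section circumradius 7.303 here — a regular 32-gon (area = (32/2)·7.303²·sin(360°/32) = 166.50 mm²); After the difference (first − rest): starting from the 28×15 cube (420.00 mm²), the r=5.5 cylinder at (1, 3.5) partially overlaps it — only the 50.35 mm² overlap (of its 94.42 mm²) is removed, clipping the outline; the r=7 cylinder at (14.5, 15) partially overlaps it — only the 76.48 mm² overlap (of its 152.95 mm²) is removed, clipping the outline; the cone at (3, 0) partially overlaps it — only the 19.68 mm² overlap (of its 166.50 mm²) is removed, clipping the outline — area = 273.50 mm²; the cylinder at (5.5, 5): section is a regular 32-gon, circumradius r=3.5 (area = (32/2)·3.500²·sin(360°/32) = 38.24 mm²); After the difference (first − rest): starting from the result so far (273.50 mm²), the r=3.5 cylinder at (5.5, 5) partially overlaps it — only the 8.19 mm² overlap (of its 38.24 mm²) is removed, clipping the outline — area = 265.31 mm². So its area = 265.31 mm². Layer 30 is larger (265.31 vs 219.06 mm²).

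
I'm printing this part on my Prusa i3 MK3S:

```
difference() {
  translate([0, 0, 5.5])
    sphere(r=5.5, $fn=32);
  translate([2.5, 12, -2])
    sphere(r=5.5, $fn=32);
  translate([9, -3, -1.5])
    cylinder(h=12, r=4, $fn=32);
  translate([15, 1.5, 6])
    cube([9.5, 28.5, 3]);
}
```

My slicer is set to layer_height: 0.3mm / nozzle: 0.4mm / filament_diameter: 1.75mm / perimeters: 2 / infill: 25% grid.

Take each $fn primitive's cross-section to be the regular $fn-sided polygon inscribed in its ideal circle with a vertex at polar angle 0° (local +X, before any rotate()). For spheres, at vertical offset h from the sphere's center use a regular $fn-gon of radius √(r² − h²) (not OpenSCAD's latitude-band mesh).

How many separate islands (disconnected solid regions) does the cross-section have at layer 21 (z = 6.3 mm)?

1

At z = 6.3 mm: the r=5.5 sphere slices to a regular 32-gon of circumradius 5.442 (√(r²−h²) with h=0.8 from center); the sphere at (2.5, 12) does not reach this height (|z−center|=8.300 > r=5.5); the cylinder at (9, -3): section is a regular 32-gon, circumradius r=4; the cube at (15, 1.5) (footprint 9.5×28.5) is included at this height; Taking the first minus the rest: starting from the r=5.5 sphere, the r=4 cylinder at (9, -3) misses the remaining region (no effect); the 9.5×28.5 cube at (15, 1.5) misses the remaining region (no effect) — 1 connected region. Overall, the cross-section is a single solid region. Island count = 1.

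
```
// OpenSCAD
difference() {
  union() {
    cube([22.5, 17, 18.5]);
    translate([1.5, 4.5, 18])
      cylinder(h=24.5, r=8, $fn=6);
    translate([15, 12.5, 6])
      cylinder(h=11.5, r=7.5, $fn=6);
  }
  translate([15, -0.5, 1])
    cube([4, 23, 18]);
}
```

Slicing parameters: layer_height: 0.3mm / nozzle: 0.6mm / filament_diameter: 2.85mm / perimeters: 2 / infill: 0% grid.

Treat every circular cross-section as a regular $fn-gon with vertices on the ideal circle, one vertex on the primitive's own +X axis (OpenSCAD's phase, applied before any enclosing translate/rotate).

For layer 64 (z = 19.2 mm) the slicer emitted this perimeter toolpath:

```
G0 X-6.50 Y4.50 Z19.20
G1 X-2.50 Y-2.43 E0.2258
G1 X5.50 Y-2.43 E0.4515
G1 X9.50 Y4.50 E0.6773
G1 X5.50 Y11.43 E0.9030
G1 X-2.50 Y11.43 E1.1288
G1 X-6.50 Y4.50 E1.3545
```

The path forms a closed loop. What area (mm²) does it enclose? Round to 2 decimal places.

166.32 mm²

Apply the shoelace formula to the sequence of (X, Y) vertices; enclosed area = 166.32 mm².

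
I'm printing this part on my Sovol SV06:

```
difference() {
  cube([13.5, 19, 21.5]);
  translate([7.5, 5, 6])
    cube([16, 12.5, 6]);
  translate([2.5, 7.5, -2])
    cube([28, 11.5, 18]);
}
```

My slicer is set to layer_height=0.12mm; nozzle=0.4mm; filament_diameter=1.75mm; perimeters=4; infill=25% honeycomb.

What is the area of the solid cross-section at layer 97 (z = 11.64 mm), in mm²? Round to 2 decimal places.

115.00 mm²

At z = 11.64 mm: the 13.5×19 cube contributes its full rectangle (area 256.50 mm²); the cube at (7.5, 5) (footprint 16×12.5) is included at this height (area 200.00 mm²); the cube at (2.5, 7.5) is present — its section is the full 28×11.5 rectangle (area 322.00 mm²); After the difference (first − rest): starting from the 13.5×19 cube (256.50 mm²), the 16×12.5 cube at (7.5, 5) partially overlaps it — only the 75.00 mm² overlap (of its 200.00 mm²) is removed, clipping the outline; the 28×11.5 cube at (2.5, 7.5) partially overlaps it — only the 66.50 mm² overlap (of its 322.00 mm²) is removed, clipping the outline — area = 115.00 mm². Overall, the cross-section is a single solid region. Net area = 115.00 mm².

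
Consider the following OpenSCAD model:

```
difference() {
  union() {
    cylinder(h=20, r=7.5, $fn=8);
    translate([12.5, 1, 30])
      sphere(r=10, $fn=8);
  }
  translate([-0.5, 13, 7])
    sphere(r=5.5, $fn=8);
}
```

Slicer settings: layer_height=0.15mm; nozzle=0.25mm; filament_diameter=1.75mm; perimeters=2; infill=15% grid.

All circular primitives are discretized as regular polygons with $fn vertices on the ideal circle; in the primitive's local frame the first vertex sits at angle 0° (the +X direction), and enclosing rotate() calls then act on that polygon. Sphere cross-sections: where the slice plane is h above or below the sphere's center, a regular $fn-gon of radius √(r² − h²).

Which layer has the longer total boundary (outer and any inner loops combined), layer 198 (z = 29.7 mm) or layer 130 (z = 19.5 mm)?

Layer 198 (z = 29.7): the cylinder is absent (z outside [0, 20]); the r=10 sphere at (12.5, 1) slices to a regular 8-gon of circumradius 9.995 (√(r²−h²) with h=0.3 from center) (perimeter = 2·8·9.995·sin(180°/8) = 61.20 mm); Taking the union: only the r=10 sphere at (12.5, 1) is present, so the union is just that shape — boundary = 61.20 mm; the sphere at (-0.5, 13) is absent (|z−center|=22.700 > r=5.5); After the difference (first − rest): none of the subtracted shapes is present at this height, so that combined region is unchanged — boundary = 61.20 mm. So its perimeter = 61.20 mm. Layer 130 (z = 19.5): the r=7.5 cylinder contributes a regular 8-gon of circumradius 7.5 (perimeter = 2·8·7.500·sin(180°/8) = 45.92 mm); the sphere at (12.5, 1) does not reach this height (|z−center|=10.500 > r=10); Taking the union: only the r=7.5 cylinder is present, so the union is just that shape — boundary = 45.92 mm; the sphere at (-0.5, 13) is absent (|z−center|=12.500 > r=5.5); Taking the first minus the rest: none of the subtracted shapes is present at this height, so the result so far is unchanged — boundary = 45.92 mm. So its perimeter = 45.92 mm. Layer 198 is larger (61.20 vs 45.92 mm).

layer 198 (z = 29.7 mm)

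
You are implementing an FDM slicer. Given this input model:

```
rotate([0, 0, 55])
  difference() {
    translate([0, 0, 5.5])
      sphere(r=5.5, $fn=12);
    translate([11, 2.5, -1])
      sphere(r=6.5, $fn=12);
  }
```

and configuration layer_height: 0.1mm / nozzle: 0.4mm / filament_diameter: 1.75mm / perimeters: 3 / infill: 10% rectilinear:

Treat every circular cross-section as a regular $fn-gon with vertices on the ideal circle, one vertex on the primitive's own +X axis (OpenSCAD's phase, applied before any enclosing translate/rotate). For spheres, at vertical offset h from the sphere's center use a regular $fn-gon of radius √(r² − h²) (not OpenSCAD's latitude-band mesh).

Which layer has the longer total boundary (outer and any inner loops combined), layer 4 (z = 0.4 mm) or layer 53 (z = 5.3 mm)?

layer 53 (z = 5.3 mm)

Layer 4 (z = 0.4): the r=5.5 sphere contributes a regular 12-gon of circumradius √(5.5²−5.1²) = 2.059 (perimeter = 2·12·2.059·sin(180°/12) = 12.79 mm); the r=6.5 sphere at (11, 2.5) slices to a regular 12-gon of circumradius 6.347 (√(r²−h²) with h=1.4 from center) (perimeter = 2·12·6.347·sin(180°/12) = 39.43 mm); Taking the first minus the rest: starting from the r=5.5 sphere, the r=6.5 sphere at (11, 2.5) misses the remaining region (no effect) — boundary = 12.79 mm; (rotated 55° about Z; rotation is an isometry so areas/perimeters/island counts are preserved). So its perimeter = 12.79 mm. Layer 53 (z = 5.3): the sphere: section is a regular 12-gon, circumradius = √(r²−h²) = √(5.5²−0.2²) = 5.496 (perimeter = 2·12·5.496·sin(180°/12) = 34.14 mm); the sphere at (11, 2.5): section is a regular 12-gon, circumradius = √(r²−h²) = √(6.5²−6.3²) = 1.600 (perimeter = 2·12·1.600·sin(180°/12) = 9.94 mm); After the difference (first − rest): starting from the r=5.5 sphere, the r=6.5 sphere at (11, 2.5) misses the remaining region (no effect) — boundary = 34.14 mm; (rotated 55° about Z; rotation is an isometry so areas/perimeters/island counts are preserved). So its perimeter = 34.14 mm. Layer 53 is larger (34.14 vs 12.79 mm).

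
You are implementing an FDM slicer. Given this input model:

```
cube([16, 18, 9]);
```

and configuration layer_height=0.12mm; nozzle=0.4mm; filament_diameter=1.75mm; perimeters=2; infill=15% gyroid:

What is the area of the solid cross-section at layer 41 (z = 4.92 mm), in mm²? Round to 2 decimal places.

At z = 4.92 mm: the 16×18 cube contributes its full rectangle (area 288.00 mm²). Overall, the cross-section is a single solid region. Net area = 288.00 mm².

288.00 mm²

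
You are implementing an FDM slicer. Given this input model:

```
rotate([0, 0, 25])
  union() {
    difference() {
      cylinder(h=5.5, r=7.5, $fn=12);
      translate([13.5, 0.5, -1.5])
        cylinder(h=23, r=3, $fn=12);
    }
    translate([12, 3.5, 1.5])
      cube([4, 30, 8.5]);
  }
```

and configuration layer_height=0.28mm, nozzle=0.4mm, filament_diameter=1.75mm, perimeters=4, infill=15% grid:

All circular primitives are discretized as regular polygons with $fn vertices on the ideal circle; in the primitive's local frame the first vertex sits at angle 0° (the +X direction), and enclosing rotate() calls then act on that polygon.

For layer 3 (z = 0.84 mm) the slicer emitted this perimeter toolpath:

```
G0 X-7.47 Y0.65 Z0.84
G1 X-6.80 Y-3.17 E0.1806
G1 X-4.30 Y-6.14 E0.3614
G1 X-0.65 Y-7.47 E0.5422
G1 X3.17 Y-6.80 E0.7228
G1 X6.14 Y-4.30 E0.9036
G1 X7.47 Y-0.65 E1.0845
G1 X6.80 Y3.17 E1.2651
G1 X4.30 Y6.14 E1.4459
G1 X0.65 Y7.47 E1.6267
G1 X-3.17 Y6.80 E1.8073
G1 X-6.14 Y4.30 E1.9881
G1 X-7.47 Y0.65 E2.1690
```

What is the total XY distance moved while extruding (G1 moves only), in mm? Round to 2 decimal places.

Sum the Euclidean lengths of each G1 segment: total = 46.58 mm.

46.58 mm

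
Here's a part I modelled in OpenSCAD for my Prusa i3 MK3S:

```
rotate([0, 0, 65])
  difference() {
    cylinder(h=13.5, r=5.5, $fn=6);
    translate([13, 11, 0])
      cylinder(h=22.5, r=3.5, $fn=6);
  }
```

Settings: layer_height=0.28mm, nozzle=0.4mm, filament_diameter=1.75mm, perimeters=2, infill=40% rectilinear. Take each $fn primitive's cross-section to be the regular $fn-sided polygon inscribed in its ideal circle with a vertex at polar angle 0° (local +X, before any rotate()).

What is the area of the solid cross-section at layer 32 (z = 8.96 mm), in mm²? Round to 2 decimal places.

At z = 8.96 mm: the r=5.5 cylinder gives a regular 6-gon of circumradius 5.5 (constant along its height) (area = (6/2)·5.500²·sin(360°/6) = 78.59 mm²); the r=3.5 cylinder at (13, 11) gives a regular 6-gon of circumradius 3.5 (constant along its height) (area = (6/2)·3.500²·sin(360°/6) = 31.83 mm²); After the difference (first − rest): starting from the r=5.5 cylinder (78.59 mm²), the r=3.5 cylinder at (13, 11) misses the remaining region (no effect) — area = 78.59 mm²; (rotated 65° about Z; rotation is an isometry so areas/perimeters/island counts are preserved). Overall, the cross-section is a single solid region. Net area = 78.59 mm².

78.59 mm²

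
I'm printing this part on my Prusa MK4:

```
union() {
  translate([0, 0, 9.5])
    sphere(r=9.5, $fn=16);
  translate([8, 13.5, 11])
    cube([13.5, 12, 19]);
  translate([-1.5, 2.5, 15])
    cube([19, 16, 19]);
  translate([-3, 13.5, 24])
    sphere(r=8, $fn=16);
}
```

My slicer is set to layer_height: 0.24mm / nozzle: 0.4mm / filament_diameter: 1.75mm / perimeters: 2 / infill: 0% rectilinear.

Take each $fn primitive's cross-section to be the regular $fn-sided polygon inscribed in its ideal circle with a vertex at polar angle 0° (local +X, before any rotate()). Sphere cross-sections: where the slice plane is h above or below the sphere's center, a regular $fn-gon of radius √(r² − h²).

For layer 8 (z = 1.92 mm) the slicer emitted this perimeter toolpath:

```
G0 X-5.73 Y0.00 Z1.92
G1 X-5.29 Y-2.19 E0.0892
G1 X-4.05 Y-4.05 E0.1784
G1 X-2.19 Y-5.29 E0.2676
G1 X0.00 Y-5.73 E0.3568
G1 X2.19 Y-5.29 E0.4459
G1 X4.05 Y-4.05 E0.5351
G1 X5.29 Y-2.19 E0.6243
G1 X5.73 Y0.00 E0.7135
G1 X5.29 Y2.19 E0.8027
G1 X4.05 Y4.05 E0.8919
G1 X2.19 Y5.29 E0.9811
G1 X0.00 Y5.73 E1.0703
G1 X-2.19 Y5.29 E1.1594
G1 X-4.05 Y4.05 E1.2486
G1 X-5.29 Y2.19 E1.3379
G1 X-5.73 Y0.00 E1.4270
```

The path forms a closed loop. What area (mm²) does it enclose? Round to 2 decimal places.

100.41 mm²

Apply the shoelace formula to the sequence of (X, Y) vertices; enclosed area = 100.41 mm².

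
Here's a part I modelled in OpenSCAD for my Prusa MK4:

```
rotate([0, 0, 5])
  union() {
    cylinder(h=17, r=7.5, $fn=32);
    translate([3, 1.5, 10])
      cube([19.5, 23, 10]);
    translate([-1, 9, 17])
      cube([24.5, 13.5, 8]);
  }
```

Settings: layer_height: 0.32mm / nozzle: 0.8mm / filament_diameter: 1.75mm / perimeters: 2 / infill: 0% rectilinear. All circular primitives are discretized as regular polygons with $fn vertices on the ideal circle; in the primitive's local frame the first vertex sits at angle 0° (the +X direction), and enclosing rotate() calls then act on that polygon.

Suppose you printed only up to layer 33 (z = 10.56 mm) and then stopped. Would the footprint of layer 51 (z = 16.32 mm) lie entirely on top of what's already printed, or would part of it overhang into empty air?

entirely on top

Compare the two slices. At z = 10.56: the r=7.5 cylinder contributes a regular 32-gon of circumradius 7.5 (area = (32/2)·7.500²·sin(360°/32) = 175.58 mm²); the cube at (3, 1.5) (footprint 19.5×23) is included at this height (area 448.50 mm²); the cube at (-1, 9) is absent (z outside [17, 25]); Combining (union): the regions partially overlap — summed areas 624.08 mm² minus the doubly-counted overlap 15.44 mm² gives 608.64 mm² — area = 608.64 mm²; (whole slice rotated 5° about Z — lengths, areas and connectivity unchanged). At z = 16.32: the r=7.5 cylinder gives a regular 32-gon of circumradius 7.5 (constant along its height) (area = (32/2)·7.500²·sin(360°/32) = 175.58 mm²); the 19.5×23 cube at (3, 1.5) contributes its full rectangle (area 448.50 mm²); the cube at (-1, 9) is not intersected at this z (z outside [17, 25]); Merging all regions: the regions partially overlap — summed areas 624.08 mm² minus the doubly-counted overlap 15.44 mm² gives 608.64 mm² — area = 608.64 mm²; (whole slice rotated 5° about Z — lengths, areas and connectivity unchanged). Checking containment: the cross-section at z = 16.32 is a subset of the cross-section at z = 10.56.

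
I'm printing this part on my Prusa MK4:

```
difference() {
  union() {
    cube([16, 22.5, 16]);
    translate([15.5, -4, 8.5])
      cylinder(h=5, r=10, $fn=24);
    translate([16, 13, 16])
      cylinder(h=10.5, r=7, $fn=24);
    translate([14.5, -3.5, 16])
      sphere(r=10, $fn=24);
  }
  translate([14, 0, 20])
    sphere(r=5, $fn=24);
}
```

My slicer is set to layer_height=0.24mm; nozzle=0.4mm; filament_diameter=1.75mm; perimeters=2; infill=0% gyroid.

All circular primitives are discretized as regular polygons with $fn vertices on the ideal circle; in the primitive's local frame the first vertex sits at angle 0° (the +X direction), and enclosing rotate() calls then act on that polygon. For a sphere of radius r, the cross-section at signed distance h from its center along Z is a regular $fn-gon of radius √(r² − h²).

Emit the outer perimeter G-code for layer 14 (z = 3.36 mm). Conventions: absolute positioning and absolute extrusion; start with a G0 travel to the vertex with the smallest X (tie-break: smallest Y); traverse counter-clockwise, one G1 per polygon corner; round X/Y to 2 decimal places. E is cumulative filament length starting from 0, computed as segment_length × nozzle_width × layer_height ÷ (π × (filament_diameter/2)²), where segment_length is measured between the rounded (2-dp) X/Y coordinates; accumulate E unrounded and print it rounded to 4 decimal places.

At z = 3.36 mm: the cube is present — its section is the full 16×22.5 rectangle; the cylinder at (15.5, -4) is absent (z outside [8.5, 13.5]); the cylinder at (16, 13) does not reach this height (z outside [16, 26.5]); the sphere at (14.5, -3.5) is absent (|z−center|=12.640 > r=10); Combining (union): only the 16×22.5 cube is present, so the union is just that shape — 1 connected region; the sphere at (14, 0) is not intersected at this z (|z−center|=16.640 > r=5); After the difference (first − rest): none of the subtracted shapes is present at this height, so that combined region is unchanged — 1 connected region. The outline is a single polygon with 4 vertices. Extrusion per mm of travel: 0.4 × 0.24 / (π × 0.875²) = 0.039912. Accumulating E over each segment gives final E = 3.0732.

G0 X0.00 Y0.00 Z3.36
G1 X16.00 Y0.00 E0.6386
G1 X16.00 Y22.50 E1.5366
G1 X0.00 Y22.50 E2.1752
G1 X0.00 Y0.00 E3.0732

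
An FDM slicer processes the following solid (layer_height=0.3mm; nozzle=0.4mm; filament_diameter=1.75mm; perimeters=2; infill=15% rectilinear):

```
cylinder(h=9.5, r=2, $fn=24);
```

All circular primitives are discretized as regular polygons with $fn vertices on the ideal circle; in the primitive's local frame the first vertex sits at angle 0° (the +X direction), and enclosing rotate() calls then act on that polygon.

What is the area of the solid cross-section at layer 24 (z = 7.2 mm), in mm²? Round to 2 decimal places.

12.42 mm²

At z = 7.2 mm: the cylinder: section is a regular 24-gon, circumradius r=2 (area = (24/2)·2.000²·sin(360°/24) = 12.42 mm²). Overall, the cross-section is a single solid region. Net area = 12.42 mm².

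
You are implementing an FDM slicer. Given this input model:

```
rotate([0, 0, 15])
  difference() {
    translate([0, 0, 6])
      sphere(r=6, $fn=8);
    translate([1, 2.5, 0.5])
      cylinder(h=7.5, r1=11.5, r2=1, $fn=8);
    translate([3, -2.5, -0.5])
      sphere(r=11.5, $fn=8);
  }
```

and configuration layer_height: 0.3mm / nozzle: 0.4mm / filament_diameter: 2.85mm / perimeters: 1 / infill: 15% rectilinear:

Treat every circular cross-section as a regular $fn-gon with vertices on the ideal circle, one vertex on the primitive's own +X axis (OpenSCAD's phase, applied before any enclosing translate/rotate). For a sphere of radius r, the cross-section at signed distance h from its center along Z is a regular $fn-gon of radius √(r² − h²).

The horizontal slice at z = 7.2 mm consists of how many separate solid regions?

At z = 7.2 mm: the sphere: section is a regular 8-gon, circumradius = √(r²−h²) = √(6²−1.2²) = 5.879; the cone at (1, 2.5): at t=0.893 of its height the radius interpolates to r₁+(r₂−r₁)t = 2.120, giving a regular 8-gon of that circumradius; the sphere at (3, -2.5): section is a regular 8-gon, circumradius = √(r²−h²) = √(11.5²−7.7²) = 8.542; After the difference (first − rest): starting from the r=6 sphere, the cone at (1, 2.5) lies wholly inside it (removes its full 12.71 mm² and its 12.98 mm outline becomes a hole wall); the r=11.5 sphere at (3, -2.5) partially overlaps it — only the 74.03 mm² overlap (of its 206.36 mm²) is removed, clipping the outline — 1 connected region; (whole slice rotated 15° about Z — lengths, areas and connectivity unchanged). The result has 1 disconnected region.

1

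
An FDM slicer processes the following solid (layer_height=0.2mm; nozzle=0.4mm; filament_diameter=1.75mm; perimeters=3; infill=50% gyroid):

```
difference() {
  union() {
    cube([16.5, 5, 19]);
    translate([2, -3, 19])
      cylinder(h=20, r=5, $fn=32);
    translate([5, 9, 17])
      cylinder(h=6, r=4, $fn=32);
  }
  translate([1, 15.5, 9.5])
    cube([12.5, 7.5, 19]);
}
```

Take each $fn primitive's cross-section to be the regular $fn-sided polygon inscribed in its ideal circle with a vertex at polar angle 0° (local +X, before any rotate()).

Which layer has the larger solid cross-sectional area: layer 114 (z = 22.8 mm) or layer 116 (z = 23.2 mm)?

layer 114 (z = 22.8 mm)

Layer 114 (z = 22.8): the cube does not reach this height (z outside [0, 19]); the r=5 cylinder at (2, -3) contributes a regular 32-gon of circumradius 5 (area = (32/2)·5.000²·sin(360°/32) = 78.04 mm²); the cylinder at (5, 9): section is a regular 32-gon, circumradius r=4 (area = (32/2)·4.000²·sin(360°/32) = 49.94 mm²); Taking the union: the 2 present regions are separate (no shared area or edge), so areas and boundary lengths simply add and each stays a separate island — area = 127.98 mm²; the 12.5×7.5 cube at (1, 15.5) contributes its full rectangle (area 93.75 mm²); After the difference (first − rest): starting from that combined region (127.98 mm²), the 12.5×7.5 cube at (1, 15.5) misses the remaining region (no effect) — area = 127.98 mm². So its area = 127.98 mm². Layer 116 (z = 23.2): the cube does not reach this height (z outside [0, 19]); the r=5 cylinder at (2, -3) gives a regular 32-gon of circumradius 5 (constant along its height) (area = (32/2)·5.000²·sin(360°/32) = 78.04 mm²); the cylinder at (5, 9) is not intersected at this z (z outside [17, 23]); Taking the union: only the r=5 cylinder at (2, -3) is present, so the union is just that shape — area = 78.04 mm²; the 12.5×7.5 cube at (1, 15.5) contributes its full rectangle (area 93.75 mm²); After the difference (first − rest): starting from the result so far (78.04 mm²), the 12.5×7.5 cube at (1, 15.5) misses the remaining region (no effect) — area = 78.04 mm². So its area = 78.04 mm². Layer 114 is larger (127.98 vs 78.04 mm²).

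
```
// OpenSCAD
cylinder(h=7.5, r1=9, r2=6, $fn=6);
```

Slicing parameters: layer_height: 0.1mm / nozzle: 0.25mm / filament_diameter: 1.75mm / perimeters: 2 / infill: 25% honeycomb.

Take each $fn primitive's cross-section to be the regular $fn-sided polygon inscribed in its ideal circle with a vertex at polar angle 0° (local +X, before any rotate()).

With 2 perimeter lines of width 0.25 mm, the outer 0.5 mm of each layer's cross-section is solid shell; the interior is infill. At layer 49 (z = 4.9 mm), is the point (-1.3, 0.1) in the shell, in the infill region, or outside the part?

At z = 4.9 mm: the cone (r1=9→r2=6) has section circumradius 7.040 here — a regular 6-gon. Overall, the cross-section is a single solid region. The nearest boundary edge runs (-3.52, 6.10)→(-7.04, 0.00); distance from the point to it = 4.92 mm. The point is inside the cross-section and 4.92 mm from the nearest boundary — more than the 0.5 mm shell width (2 × 0.25), so it's in the infill interior.

infill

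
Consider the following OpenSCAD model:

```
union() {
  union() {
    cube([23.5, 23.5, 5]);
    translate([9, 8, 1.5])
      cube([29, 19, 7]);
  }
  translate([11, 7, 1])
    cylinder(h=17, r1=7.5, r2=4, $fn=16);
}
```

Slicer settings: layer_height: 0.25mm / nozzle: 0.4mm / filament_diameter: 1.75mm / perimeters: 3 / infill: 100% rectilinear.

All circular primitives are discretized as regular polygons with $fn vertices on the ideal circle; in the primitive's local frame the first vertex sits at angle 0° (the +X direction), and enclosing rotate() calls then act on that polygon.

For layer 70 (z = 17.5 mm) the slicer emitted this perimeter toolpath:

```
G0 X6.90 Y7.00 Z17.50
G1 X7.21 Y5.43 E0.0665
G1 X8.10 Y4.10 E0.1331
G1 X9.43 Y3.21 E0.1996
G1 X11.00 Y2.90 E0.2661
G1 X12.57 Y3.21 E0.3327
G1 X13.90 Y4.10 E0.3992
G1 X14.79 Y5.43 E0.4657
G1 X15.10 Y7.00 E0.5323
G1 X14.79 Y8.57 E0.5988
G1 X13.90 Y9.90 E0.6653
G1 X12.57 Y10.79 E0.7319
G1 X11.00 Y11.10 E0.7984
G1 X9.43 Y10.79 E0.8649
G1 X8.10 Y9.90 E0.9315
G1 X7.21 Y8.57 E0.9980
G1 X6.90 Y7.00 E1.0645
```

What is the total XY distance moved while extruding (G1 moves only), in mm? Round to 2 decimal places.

Sum the Euclidean lengths of each G1 segment: total = 25.60 mm.

25.60 mm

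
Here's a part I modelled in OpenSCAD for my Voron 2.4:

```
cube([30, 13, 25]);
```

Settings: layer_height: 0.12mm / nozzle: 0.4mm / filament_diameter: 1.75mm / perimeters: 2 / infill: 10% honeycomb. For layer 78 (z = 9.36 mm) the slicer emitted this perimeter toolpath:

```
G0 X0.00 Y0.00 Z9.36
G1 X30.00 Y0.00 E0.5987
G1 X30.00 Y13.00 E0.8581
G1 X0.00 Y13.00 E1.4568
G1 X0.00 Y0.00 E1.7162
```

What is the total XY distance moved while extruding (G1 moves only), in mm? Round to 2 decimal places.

Sum the Euclidean lengths of each G1 segment: total = 86.00 mm.

86.00 mm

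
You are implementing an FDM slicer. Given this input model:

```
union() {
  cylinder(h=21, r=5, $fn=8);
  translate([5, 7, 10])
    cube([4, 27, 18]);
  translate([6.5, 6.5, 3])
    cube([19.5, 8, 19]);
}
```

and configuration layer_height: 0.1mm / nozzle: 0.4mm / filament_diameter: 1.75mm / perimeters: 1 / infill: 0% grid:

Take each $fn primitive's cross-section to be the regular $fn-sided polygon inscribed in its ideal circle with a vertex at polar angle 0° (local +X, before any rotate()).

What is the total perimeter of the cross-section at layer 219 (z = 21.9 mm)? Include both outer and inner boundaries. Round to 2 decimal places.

At z = 21.9 mm: the cylinder is absent (z outside [0, 21]); the 4×27 cube at (5, 7) contributes its full rectangle (perimeter 62.00 mm); the cube at (6.5, 6.5) (footprint 19.5×8) is included at this height (perimeter 55.00 mm); Combining (union): the regions partially overlap (shared area 18.75 mm²), so the edge portions inside another operand are dropped and the merged outline is re-measured after clipping — boundary = 97.00 mm. Overall, the cross-section is a single solid region. Total boundary length (outer) = 97.00 mm.

97.00 mm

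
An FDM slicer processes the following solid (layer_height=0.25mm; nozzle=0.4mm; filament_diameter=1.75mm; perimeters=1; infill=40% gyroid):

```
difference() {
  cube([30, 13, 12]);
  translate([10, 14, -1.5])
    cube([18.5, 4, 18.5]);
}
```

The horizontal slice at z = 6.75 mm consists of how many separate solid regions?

At z = 6.75 mm: the cube is present — its section is the full 30×13 rectangle; the cube at (10, 14) (footprint 18.5×4) is included at this height; Subtracting the remaining from the first: starting from the 30×13 cube, the 18.5×4 cube at (10, 14) misses the remaining region (no effect) — 1 connected region. The result has 1 disconnected region.

1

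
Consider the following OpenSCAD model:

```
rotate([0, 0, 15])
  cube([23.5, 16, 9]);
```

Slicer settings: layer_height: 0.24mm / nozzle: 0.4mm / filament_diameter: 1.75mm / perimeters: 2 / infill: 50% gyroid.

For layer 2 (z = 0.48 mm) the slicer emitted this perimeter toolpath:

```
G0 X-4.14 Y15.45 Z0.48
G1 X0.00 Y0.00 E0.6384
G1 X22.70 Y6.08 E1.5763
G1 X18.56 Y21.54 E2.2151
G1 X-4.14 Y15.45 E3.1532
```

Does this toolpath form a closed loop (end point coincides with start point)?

Start point (G0): (-4.14, 15.45). End point (last G1): the path returns to the start — closed.

yes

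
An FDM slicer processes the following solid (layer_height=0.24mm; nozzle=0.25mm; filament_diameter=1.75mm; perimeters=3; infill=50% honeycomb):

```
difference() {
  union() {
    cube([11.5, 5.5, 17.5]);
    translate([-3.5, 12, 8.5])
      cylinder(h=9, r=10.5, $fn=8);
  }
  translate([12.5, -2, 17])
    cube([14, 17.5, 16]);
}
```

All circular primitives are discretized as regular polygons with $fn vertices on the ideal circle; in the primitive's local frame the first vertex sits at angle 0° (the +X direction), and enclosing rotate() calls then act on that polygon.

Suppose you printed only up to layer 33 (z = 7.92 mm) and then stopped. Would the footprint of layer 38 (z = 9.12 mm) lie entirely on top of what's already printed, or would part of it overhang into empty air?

Compare the two slices. At z = 7.92: the cube is present — its section is the full 11.5×5.5 rectangle (area 63.25 mm²); the cylinder at (-3.5, 12) is not intersected at this z (z outside [8.5, 17.5]); Combining (union): only the 11.5×5.5 cube is present, so the union is just that shape — area = 63.25 mm²; the cube at (12.5, -2) is not intersected at this z (z outside [17, 33]); After the difference (first − rest): none of the subtracted shapes is present at this height, so the result so far is unchanged — area = 63.25 mm². At z = 9.12: the cube is present — its section is the full 11.5×5.5 rectangle (area 63.25 mm²); the cylinder at (-3.5, 12): section is a regular 8-gon, circumradius r=10.5 (area = (8/2)·10.500²·sin(360°/8) = 311.83 mm²); Taking the union: the regions partially overlap — summed areas 375.08 mm² minus the doubly-counted overlap 7.00 mm² gives 368.09 mm² — area = 368.09 mm²; the cube at (12.5, -2) is not intersected at this z (z outside [17, 33]); Subtracting the remaining from the first: none of the subtracted shapes is present at this height, so the result so far is unchanged — area = 368.09 mm². Checking containment: at z = 9.12 the cross-section extends beyond the z = 7.92 cross-section by about 304.84 mm².

part overhangs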